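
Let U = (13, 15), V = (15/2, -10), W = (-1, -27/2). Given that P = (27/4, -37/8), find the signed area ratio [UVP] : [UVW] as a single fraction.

1/4

[UVW] = ½·(13·(-10−(-27/2)) + (15/2)·(-27/2−15) + (-1)·(15−(-10))) = ½·(91/2 − 855/4 − 25) = -773/8.
[UVP] = ½·(13·(-10−(-37/8)) + (15/2)·(-37/8−15) + (27/4)·(15−(-10))) = ½·(-559/8 − 2355/16 + 675/4) = -773/32, so the ratio is (-773/32)/(-773/8) = 1/4.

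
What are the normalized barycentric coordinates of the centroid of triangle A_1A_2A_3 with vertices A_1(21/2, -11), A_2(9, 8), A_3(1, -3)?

(1/3, 1/3, 1/3)

The centroid is the average of the vertices, so each weight is 1/3.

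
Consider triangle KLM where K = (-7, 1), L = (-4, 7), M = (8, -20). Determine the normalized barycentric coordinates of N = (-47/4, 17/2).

(5/4, 1/12, -1/3)

Signed area of the reference triangle: [KLM] = ½·((-7)·(7−(-20)) + (-4)·(-20−1) + 8·(1−7)) = ½·(-189 + 84 − 48) = -153/2.
[NLM] = ½·((-47/4)·(7−(-20)) + (-4)·(-20−(17/2)) + 8·(17/2−7)) = ½·(-1269/4 + 114 + 12) = -765/8, so the K-coordinate is (-765/8)/(-153/2) = 5/4.
[KNM] = ½·((-7)·(17/2−(-20)) + (-47/4)·(-20−1) + 8·(1−(17/2))) = ½·(-399/2 + 987/4 − 60) = -51/8, so the L-coordinate is 1/12.
[KLN] = ½·((-7)·(7−(17/2)) + (-4)·(17/2−1) + (-47/4)·(1−7)) = ½·(21/2 − 30 + 141/2) = 51/2, so the M-coordinate is -1/3.
Check: 5/4 + 1/12 − 1/3 = 1.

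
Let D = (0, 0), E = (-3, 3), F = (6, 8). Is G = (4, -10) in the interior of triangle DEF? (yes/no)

Barycentric coordinates of G: (76/21, -46/21, -3/7).
The three coordinates are positive, negative, negative; a point is interior exactly when all three are positive.

no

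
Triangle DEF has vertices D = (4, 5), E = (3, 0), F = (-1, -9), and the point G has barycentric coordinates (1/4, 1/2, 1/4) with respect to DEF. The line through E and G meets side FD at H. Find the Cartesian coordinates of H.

Line EG meets FD where the E-coordinate vanishes; zeroing G's E-weight and renormalizing leaves F, D-weights 1/4 : 1/4 → (1/2, 1/2).
So H = (1/2)·F + (1/2)·D = (3/2, -2).

(3/2, -2)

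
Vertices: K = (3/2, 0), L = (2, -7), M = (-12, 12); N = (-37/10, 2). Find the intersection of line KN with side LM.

Barycentric coordinates of N with respect to KLM: (1/5, 2/5, 2/5).
On side LM the K-coordinate is zero; dropping N's K-weight 1/5 and renormalizing the remaining 2/5 : 2/5 gives weights 1/2, 1/2 on L, M.
J = (1/2)·(2, -7) + (1/2)·(-12, 12) = (-5, 5/2).

(-5, 5/2)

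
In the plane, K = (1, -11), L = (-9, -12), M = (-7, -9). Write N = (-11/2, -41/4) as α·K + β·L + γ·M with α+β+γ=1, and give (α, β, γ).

Signed area of the reference triangle: [KLM] = ½·(1·(-12−(-9)) + (-9)·(-9−(-11)) + (-7)·(-11−(-12))) = ½·(-3 − 18 − 7) = -14.
[NLM] = ½·((-11/2)·(-12−(-9)) + (-9)·(-9−(-41/4)) + (-7)·(-41/4−(-12))) = ½·(33/2 − 45/4 − 49/4) = -7/2, so the K-coordinate is (-7/2)/(-14) = 1/4.
[KNM] = ½·(1·(-41/4−(-9)) + (-11/2)·(-9−(-11)) + (-7)·(-11−(-41/4))) = ½·(-5/4 − 11 + 21/4) = -7/2, so the L-coordinate is 1/4.
[KLN] = ½·(1·(-12−(-41/4)) + (-9)·(-41/4−(-11)) + (-11/2)·(-11−(-12))) = ½·(-7/4 − 27/4 − 11/2) = -7, so the M-coordinate is 1/2.
Check: 1/4 + 1/4 + 1/2 = 1.

(1/4, 1/4, 1/2)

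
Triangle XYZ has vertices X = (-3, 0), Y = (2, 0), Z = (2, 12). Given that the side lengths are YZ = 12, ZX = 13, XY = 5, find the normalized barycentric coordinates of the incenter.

(2/5, 13/30, 1/6)

The incenter has barycentric coordinates proportional to the opposite side lengths: (12 : 13 : 5).
Normalizing by 12+13+5 = 30 gives (2/5, 13/30, 1/6).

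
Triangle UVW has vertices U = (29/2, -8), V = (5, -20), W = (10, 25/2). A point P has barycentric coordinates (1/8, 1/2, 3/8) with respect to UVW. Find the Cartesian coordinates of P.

P = (1/8)·U + (1/2)·V + (3/8)·W.
x-coordinate: (1/8)·(29/2) + (1/2)·5 + (3/8)·10 = 129/16.
y-coordinate: (1/8)·(-8) + (1/2)·(-20) + (3/8)·(25/2) = -101/16.

(129/16, -101/16)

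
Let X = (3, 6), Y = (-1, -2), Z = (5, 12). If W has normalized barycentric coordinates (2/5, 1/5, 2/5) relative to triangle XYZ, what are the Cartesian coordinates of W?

W = (2/5)·X + (1/5)·Y + (2/5)·Z.
x-coordinate: (2/5)·3 + (1/5)·(-1) + (2/5)·5 = 3.
y-coordinate: (2/5)·6 + (1/5)·(-2) + (2/5)·12 = 34/5.

(3, 34/5)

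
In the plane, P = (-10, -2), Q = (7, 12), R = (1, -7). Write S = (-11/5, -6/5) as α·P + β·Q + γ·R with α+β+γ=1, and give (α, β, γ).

Signed area of the reference triangle: [PQR] = ½·((-10)·(12−(-7)) + 7·(-7−(-2)) + 1·(-2−12)) = ½·(-190 − 35 − 14) = -239/2.
[SQR] = ½·((-11/5)·(12−(-7)) + 7·(-7−(-6/5)) + 1·(-6/5−12)) = ½·(-209/5 − 203/5 − 66/5) = -239/5, so the P-coordinate is (-239/5)/(-239/2) = 2/5.
[PSR] = ½·((-10)·(-6/5−(-7)) + (-11/5)·(-7−(-2)) + 1·(-2−(-6/5))) = ½·(-58 + 11 − 4/5) = -239/10, so the Q-coordinate is 1/5.
[PQS] = ½·((-10)·(12−(-6/5)) + 7·(-6/5−(-2)) + (-11/5)·(-2−12)) = ½·(-132 + 28/5 + 154/5) = -239/5, so the R-coordinate is 2/5.
Check: 2/5 + 1/5 + 2/5 = 1.

(2/5, 1/5, 2/5)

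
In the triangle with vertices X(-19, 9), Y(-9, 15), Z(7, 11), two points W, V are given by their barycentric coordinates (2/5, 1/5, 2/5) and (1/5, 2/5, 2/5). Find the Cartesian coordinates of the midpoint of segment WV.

Barycentric coordinates of the midpoint are the average: (3/10, 3/10, 2/5).
Converting: (3/10)·X + (3/10)·Y + (2/5)·Z = (-28/5, 58/5).

(-28/5, 58/5)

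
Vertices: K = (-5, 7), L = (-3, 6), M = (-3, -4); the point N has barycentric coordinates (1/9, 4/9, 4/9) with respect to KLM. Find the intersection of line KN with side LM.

(-3, 1)

Line KN meets LM where the K-coordinate vanishes; zeroing N's K-weight and renormalizing leaves L, M-weights 4/9 : 4/9 → (1/2, 1/2).
So J = (1/2)·L + (1/2)·M = (-3, 1).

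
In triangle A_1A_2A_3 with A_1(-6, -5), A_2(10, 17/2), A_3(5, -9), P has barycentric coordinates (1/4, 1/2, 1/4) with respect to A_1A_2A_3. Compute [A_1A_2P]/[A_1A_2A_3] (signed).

1/4

The signed ratio [A_1A_2P]/[A_1A_2A_3] equals the barycentric coordinate of P at vertex A_3, which is 1/4.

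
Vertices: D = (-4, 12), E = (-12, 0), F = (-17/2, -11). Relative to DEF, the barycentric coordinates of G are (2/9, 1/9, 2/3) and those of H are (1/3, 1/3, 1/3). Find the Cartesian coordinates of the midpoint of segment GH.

(-289/36, -13/6)

Barycentric coordinates of the midpoint are the average: (5/18, 2/9, 1/2).
Converting: (5/18)·D + (2/9)·E + (1/2)·F = (-289/36, -13/6).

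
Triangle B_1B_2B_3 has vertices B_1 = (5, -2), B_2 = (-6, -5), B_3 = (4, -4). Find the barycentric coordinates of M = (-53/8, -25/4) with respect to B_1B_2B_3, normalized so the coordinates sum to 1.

(-5/8, 1, 5/8)

Signed area of the reference triangle: [B_1B_2B_3] = ½·(5·(-5−(-4)) + (-6)·(-4−(-2)) + 4·(-2−(-5))) = ½·(-5 + 12 + 12) = 19/2.
[MB_2B_3] = ½·((-53/8)·(-5−(-4)) + (-6)·(-4−(-25/4)) + 4·(-25/4−(-5))) = ½·(53/8 − 27/2 − 5) = -95/16, so the B_1-coordinate is (-95/16)/(19/2) = -5/8.
[B_1MB_3] = ½·(5·(-25/4−(-4)) + (-53/8)·(-4−(-2)) + 4·(-2−(-25/4))) = ½·(-45/4 + 53/4 + 17) = 19/2, so the B_2-coordinate is 1.
[B_1B_2M] = ½·(5·(-5−(-25/4)) + (-6)·(-25/4−(-2)) + (-53/8)·(-2−(-5))) = ½·(25/4 + 51/2 − 159/8) = 95/16, so the B_3-coordinate is 5/8.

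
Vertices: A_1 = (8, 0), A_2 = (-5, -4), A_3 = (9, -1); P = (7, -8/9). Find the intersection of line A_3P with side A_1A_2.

Barycentric coordinates of P with respect to A_1A_2A_3: (4/9, 1/9, 4/9).
On side A_1A_2 the A_3-coordinate is zero; dropping P's A_3-weight 4/9 and renormalizing the remaining 4/9 : 1/9 gives weights 4/5, 1/5 on A_1, A_2.
Q = (4/5)·(8, 0) + (1/5)·(-5, -4) = (27/5, -4/5).

(27/5, -4/5)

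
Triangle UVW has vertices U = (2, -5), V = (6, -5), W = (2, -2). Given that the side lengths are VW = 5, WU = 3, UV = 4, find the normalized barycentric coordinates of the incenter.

The incenter has barycentric coordinates proportional to the opposite side lengths: (5 : 3 : 4).
Normalizing by 5+3+4 = 12 gives (5/12, 1/4, 1/3).

(5/12, 1/4, 1/3)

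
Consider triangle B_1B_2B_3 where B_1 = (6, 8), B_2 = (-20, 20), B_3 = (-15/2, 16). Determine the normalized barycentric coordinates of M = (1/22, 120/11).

(8/11, 2/11, 1/11)

Signed area of the reference triangle: [B_1B_2B_3] = ½·(6·(20−16) + (-20)·(16−8) + (-15/2)·(8−20)) = ½·(24 − 160 + 90) = -23.
[MB_2B_3] = ½·((1/22)·(20−16) + (-20)·(16−(120/11)) + (-15/2)·(120/11−20)) = ½·(2/11 − 1120/11 + 750/11) = -184/11, so the B_1-coordinate is (-184/11)/(-23) = 8/11.
[B_1MB_3] = ½·(6·(120/11−16) + (1/22)·(16−8) + (-15/2)·(8−(120/11))) = ½·(-336/11 + 4/11 + 240/11) = -46/11, so the B_2-coordinate is 2/11.
[B_1B_2M] = ½·(6·(20−(120/11)) + (-20)·(120/11−8) + (1/22)·(8−20)) = ½·(600/11 − 640/11 − 6/11) = -23/11, so the B_3-coordinate is 1/11.
Check: 8/11 + 2/11 + 1/11 = 1.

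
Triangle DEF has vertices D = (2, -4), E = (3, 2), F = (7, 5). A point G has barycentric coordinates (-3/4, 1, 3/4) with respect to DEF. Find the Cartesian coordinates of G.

(27/4, 35/4)

G = (-3/4)·D + 1·E + (3/4)·F.
x-coordinate: (-3/4)·2 + 1·3 + (3/4)·7 = 27/4.
y-coordinate: (-3/4)·(-4) + 1·2 + (3/4)·5 = 35/4.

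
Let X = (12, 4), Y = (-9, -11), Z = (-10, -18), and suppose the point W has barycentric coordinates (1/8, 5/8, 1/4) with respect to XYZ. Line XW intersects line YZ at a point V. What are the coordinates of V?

(-65/7, -13)

Line XW meets YZ where the X-coordinate vanishes; zeroing W's X-weight and renormalizing leaves Y, Z-weights 5/8 : 1/4 → (5/7, 2/7).
So V = (5/7)·Y + (2/7)·Z = (-65/7, -13).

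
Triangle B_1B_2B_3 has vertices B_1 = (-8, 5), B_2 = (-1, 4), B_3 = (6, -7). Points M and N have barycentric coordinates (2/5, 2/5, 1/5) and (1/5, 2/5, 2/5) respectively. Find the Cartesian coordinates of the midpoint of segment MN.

Barycentric coordinates of the midpoint are the average: (3/10, 2/5, 3/10).
Converting: (3/10)·B_1 + (2/5)·B_2 + (3/10)·B_3 = (-1, 1).

(-1, 1)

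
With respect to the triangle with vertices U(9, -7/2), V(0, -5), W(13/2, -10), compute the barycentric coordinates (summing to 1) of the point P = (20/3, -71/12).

Signed area of the reference triangle: [UVW] = ½·(9·(-5−(-10)) + 0·(-10−(-7/2)) + (13/2)·(-7/2−(-5))) = ½·(45 + 0 + 39/4) = 219/8.
[PVW] = ½·((20/3)·(-5−(-10)) + 0·(-10−(-71/12)) + (13/2)·(-71/12−(-5))) = ½·(100/3 + 0 − 143/24) = 219/16, so the U-coordinate is (219/16)/(219/8) = 1/2.
[UPW] = ½·(9·(-71/12−(-10)) + (20/3)·(-10−(-7/2)) + (13/2)·(-7/2−(-71/12))) = ½·(147/4 − 130/3 + 377/24) = 73/16, so the V-coordinate is 1/6.
[UVP] = ½·(9·(-5−(-71/12)) + 0·(-71/12−(-7/2)) + (20/3)·(-7/2−(-5))) = ½·(33/4 + 0 + 10) = 73/8, so the W-coordinate is 1/3.

(1/2, 1/6, 1/3)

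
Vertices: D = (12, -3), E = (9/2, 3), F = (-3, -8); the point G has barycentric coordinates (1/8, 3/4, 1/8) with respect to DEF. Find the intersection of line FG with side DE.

(39/7, 15/7)

Line FG meets DE where the F-coordinate vanishes; zeroing G's F-weight and renormalizing leaves D, E-weights 1/8 : 3/4 → (1/7, 6/7).
So H = (1/7)·D + (6/7)·E = (39/7, 15/7).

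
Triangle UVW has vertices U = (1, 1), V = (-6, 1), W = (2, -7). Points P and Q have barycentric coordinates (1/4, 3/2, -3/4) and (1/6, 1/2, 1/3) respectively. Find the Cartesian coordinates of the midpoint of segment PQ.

(-149/24, 8/3)

Barycentric coordinates of the midpoint are the average: (5/24, 1, -5/24).
Converting: (5/24)·U + 1·V + (-5/24)·W = (-149/24, 8/3).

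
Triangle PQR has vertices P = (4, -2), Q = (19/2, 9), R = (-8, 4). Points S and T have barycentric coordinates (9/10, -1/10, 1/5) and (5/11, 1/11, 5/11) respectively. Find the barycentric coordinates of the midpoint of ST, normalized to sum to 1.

Since both coordinate triples sum to 1, the midpoint's barycentrics are the componentwise average.
(9/10+5/11)/2 = 149/220; similarly -1/220 and 18/55.

(149/220, -1/220, 18/55)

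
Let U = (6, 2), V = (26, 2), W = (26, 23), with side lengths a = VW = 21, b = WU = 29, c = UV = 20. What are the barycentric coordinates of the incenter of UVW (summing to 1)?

(3/10, 29/70, 2/7)

The incenter has barycentric coordinates proportional to the opposite side lengths: (21 : 29 : 20).
Normalizing by 21+29+20 = 70 gives (3/10, 29/70, 2/7).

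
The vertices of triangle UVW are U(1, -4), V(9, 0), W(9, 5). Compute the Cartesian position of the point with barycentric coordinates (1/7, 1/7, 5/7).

P = (1/7)·U + (1/7)·V + (5/7)·W.
x-coordinate: (1/7)·1 + (1/7)·9 + (5/7)·9 = 55/7.
y-coordinate: (1/7)·(-4) + (1/7)·0 + (5/7)·5 = 3.

(55/7, 3)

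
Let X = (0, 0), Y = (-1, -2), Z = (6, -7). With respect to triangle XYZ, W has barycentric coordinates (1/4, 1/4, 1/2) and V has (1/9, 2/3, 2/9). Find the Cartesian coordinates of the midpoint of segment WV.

Barycentric coordinates of the midpoint are the average: (13/72, 11/24, 13/36).
Converting: (13/72)·X + (11/24)·Y + (13/36)·Z = (41/24, -31/9).

(41/24, -31/9)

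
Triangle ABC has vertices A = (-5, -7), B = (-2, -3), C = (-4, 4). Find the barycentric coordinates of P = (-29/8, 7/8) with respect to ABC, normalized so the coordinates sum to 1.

(1/8, 1/4, 5/8)

Signed area of the reference triangle: [ABC] = ½·((-5)·(-3−4) + (-2)·(4−(-7)) + (-4)·(-7−(-3))) = ½·(35 − 22 + 16) = 29/2.
[PBC] = ½·((-29/8)·(-3−4) + (-2)·(4−(7/8)) + (-4)·(7/8−(-3))) = ½·(203/8 − 25/4 − 31/2) = 29/16, so the A-coordinate is (29/16)/(29/2) = 1/8.
[APC] = ½·((-5)·(7/8−4) + (-29/8)·(4−(-7)) + (-4)·(-7−(7/8))) = ½·(125/8 − 319/8 + 63/2) = 29/8, so the B-coordinate is 1/4.
[ABP] = ½·((-5)·(-3−(7/8)) + (-2)·(7/8−(-7)) + (-29/8)·(-7−(-3))) = ½·(155/8 − 63/4 + 29/2) = 145/16, so the C-coordinate is 5/8.
Check: 1/8 + 1/4 + 5/8 = 1.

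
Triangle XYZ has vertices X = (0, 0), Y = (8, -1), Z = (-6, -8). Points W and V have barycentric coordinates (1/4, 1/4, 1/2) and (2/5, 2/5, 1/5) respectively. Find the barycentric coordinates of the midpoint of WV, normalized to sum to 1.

(13/40, 13/40, 7/20)

Since both coordinate triples sum to 1, the midpoint's barycentrics are the componentwise average.
(1/4+2/5)/2 = 13/40; similarly 13/40 and 7/20.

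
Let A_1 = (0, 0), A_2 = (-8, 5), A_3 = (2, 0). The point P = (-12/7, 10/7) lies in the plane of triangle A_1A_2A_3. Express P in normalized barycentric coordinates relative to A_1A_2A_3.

(3/7, 2/7, 2/7)

Signed area of the reference triangle: [A_1A_2A_3] = ½·(0·(5−0) + (-8)·(0−0) + 2·(0−5)) = ½·(0 + 0 − 10) = -5.
[PA_2A_3] = ½·((-12/7)·(5−0) + (-8)·(0−(10/7)) + 2·(10/7−5)) = ½·(-60/7 + 80/7 − 50/7) = -15/7, so the A_1-coordinate is (-15/7)/(-5) = 3/7.
[A_1PA_3] = ½·(0·(10/7−0) + (-12/7)·(0−0) + 2·(0−(10/7))) = ½·(0 + 0 − 20/7) = -10/7, so the A_2-coordinate is 2/7.
[A_1A_2P] = ½·(0·(5−(10/7)) + (-8)·(10/7−0) + (-12/7)·(0−5)) = ½·(0 − 80/7 + 60/7) = -10/7, so the A_3-coordinate is 2/7.
Check: 3/7 + 2/7 + 2/7 = 1.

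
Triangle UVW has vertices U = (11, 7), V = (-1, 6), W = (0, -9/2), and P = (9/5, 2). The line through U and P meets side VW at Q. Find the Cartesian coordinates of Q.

Barycentric coordinates of P with respect to UVW: (1/5, 2/5, 2/5).
On side VW the U-coordinate is zero; dropping P's U-weight 1/5 and renormalizing the remaining 2/5 : 2/5 gives weights 1/2, 1/2 on V, W.
Q = (1/2)·(-1, 6) + (1/2)·(0, -9/2) = (-1/2, 3/4).

(-1/2, 3/4)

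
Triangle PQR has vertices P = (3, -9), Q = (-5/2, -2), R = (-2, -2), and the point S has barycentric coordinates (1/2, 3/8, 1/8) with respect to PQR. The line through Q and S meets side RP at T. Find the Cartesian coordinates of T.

Line QS meets RP where the Q-coordinate vanishes; zeroing S's Q-weight and renormalizing leaves R, P-weights 1/8 : 1/2 → (1/5, 4/5).
So T = (1/5)·R + (4/5)·P = (2, -38/5).

(2, -38/5)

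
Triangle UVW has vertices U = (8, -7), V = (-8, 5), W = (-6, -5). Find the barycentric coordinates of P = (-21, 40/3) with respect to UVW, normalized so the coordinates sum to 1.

(-5/6, 5/3, 1/6)

Signed area of the reference triangle: [UVW] = ½·(8·(5−(-5)) + (-8)·(-5−(-7)) + (-6)·(-7−5)) = ½·(80 − 16 + 72) = 68.
[PVW] = ½·((-21)·(5−(-5)) + (-8)·(-5−(40/3)) + (-6)·(40/3−5)) = ½·(-210 + 440/3 − 50) = -170/3, so the U-coordinate is (-170/3)/68 = -5/6.
[UPW] = ½·(8·(40/3−(-5)) + (-21)·(-5−(-7)) + (-6)·(-7−(40/3))) = ½·(440/3 − 42 + 122) = 340/3, so the V-coordinate is 5/3.
[UVP] = ½·(8·(5−(40/3)) + (-8)·(40/3−(-7)) + (-21)·(-7−5)) = ½·(-200/3 − 488/3 + 252) = 34/3, so the W-coordinate is 1/6.
Check: -5/6 + 5/3 + 1/6 = 1.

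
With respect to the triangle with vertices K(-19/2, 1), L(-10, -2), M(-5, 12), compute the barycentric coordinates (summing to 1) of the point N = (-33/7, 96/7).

(4/7, -4/7, 1)

Signed area of the reference triangle: [KLM] = ½·((-19/2)·(-2−12) + (-10)·(12−1) + (-5)·(1−(-2))) = ½·(133 − 110 − 15) = 4.
[NLM] = ½·((-33/7)·(-2−12) + (-10)·(12−(96/7)) + (-5)·(96/7−(-2))) = ½·(66 + 120/7 − 550/7) = 16/7, so the K-coordinate is (16/7)/4 = 4/7.
[KNM] = ½·((-19/2)·(96/7−12) + (-33/7)·(12−1) + (-5)·(1−(96/7))) = ½·(-114/7 − 363/7 + 445/7) = -16/7, so the L-coordinate is -4/7.
[KLN] = ½·((-19/2)·(-2−(96/7)) + (-10)·(96/7−1) + (-33/7)·(1−(-2))) = ½·(1045/7 − 890/7 − 99/7) = 4, so the M-coordinate is 1.
Check: 4/7 − 4/7 + 1 = 1.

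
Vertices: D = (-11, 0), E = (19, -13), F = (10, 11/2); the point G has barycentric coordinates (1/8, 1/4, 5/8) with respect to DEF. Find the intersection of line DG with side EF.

(88/7, 3/14)

Line DG meets EF where the D-coordinate vanishes; zeroing G's D-weight and renormalizing leaves E, F-weights 1/4 : 5/8 → (2/7, 5/7).
So H = (2/7)·E + (5/7)·F = (88/7, 3/14).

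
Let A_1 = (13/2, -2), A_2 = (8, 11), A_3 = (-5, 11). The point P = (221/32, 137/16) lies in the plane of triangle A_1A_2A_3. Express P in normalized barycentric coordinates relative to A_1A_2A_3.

(3/16, 3/4, 1/16)

Signed area of the reference triangle: [A_1A_2A_3] = ½·((13/2)·(11−11) + 8·(11−(-2)) + (-5)·(-2−11)) = ½·(0 + 104 + 65) = 169/2.
[PA_2A_3] = ½·((221/32)·(11−11) + 8·(11−(137/16)) + (-5)·(137/16−11)) = ½·(0 + 39/2 + 195/16) = 507/32, so the A_1-coordinate is (507/32)/(169/2) = 3/16.
[A_1PA_3] = ½·((13/2)·(137/16−11) + (221/32)·(11−(-2)) + (-5)·(-2−(137/16))) = ½·(-507/32 + 2873/32 + 845/16) = 507/8, so the A_2-coordinate is 3/4.
[A_1A_2P] = ½·((13/2)·(11−(137/16)) + 8·(137/16−(-2)) + (221/32)·(-2−11)) = ½·(507/32 + 169/2 − 2873/32) = 169/32, so the A_3-coordinate is 1/16.
Check: 3/16 + 3/4 + 1/16 = 1.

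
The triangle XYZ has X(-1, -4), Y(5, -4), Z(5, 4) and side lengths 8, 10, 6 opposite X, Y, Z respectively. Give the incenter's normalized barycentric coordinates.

The incenter has barycentric coordinates proportional to the opposite side lengths: (8 : 10 : 6).
Normalizing by 8+10+6 = 24 gives (1/3, 5/12, 1/4).

(1/3, 5/12, 1/4)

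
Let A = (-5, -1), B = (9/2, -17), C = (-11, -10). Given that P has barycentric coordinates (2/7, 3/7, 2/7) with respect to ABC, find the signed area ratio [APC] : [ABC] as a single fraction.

3/7

The signed ratio [APC]/[ABC] equals the barycentric coordinate of P at vertex B, which is 3/7.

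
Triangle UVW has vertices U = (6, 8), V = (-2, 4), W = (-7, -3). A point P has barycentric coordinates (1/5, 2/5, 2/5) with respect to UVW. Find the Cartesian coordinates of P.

P = (1/5)·U + (2/5)·V + (2/5)·W.
x-coordinate: (1/5)·6 + (2/5)·(-2) + (2/5)·(-7) = -12/5.
y-coordinate: (1/5)·8 + (2/5)·4 + (2/5)·(-3) = 2.

(-12/5, 2)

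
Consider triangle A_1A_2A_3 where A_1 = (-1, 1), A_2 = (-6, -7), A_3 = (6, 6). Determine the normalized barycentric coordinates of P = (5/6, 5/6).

(1/6, 1/3, 1/2)

Signed area of the reference triangle: [A_1A_2A_3] = ½·((-1)·(-7−6) + (-6)·(6−1) + 6·(1−(-7))) = ½·(13 − 30 + 48) = 31/2.
[PA_2A_3] = ½·((5/6)·(-7−6) + (-6)·(6−(5/6)) + 6·(5/6−(-7))) = ½·(-65/6 − 31 + 47) = 31/12, so the A_1-coordinate is (31/12)/(31/2) = 1/6.
[A_1PA_3] = ½·((-1)·(5/6−6) + (5/6)·(6−1) + 6·(1−(5/6))) = ½·(31/6 + 25/6 + 1) = 31/6, so the A_2-coordinate is 1/3.
[A_1A_2P] = ½·((-1)·(-7−(5/6)) + (-6)·(5/6−1) + (5/6)·(1−(-7))) = ½·(47/6 + 1 + 20/3) = 31/4, so the A_3-coordinate is 1/2.
Check: 1/6 + 1/3 + 1/2 = 1.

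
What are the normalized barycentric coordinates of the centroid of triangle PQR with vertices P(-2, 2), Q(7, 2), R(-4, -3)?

The centroid is the average of the vertices, so each weight is 1/3.

(1/3, 1/3, 1/3)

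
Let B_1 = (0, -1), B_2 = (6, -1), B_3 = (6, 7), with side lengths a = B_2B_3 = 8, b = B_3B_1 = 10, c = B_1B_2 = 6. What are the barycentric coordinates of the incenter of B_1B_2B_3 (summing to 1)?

(1/3, 5/12, 1/4)

The incenter has barycentric coordinates proportional to the opposite side lengths: (8 : 10 : 6).
Normalizing by 8+10+6 = 24 gives (1/3, 5/12, 1/4).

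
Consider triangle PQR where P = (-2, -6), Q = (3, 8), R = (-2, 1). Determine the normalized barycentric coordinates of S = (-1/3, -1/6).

Signed area of the reference triangle: [PQR] = ½·((-2)·(8−1) + 3·(1−(-6)) + (-2)·(-6−8)) = ½·(-14 + 21 + 28) = 35/2.
[SQR] = ½·((-1/3)·(8−1) + 3·(1−(-1/6)) + (-2)·(-1/6−8)) = ½·(-7/3 + 7/2 + 49/3) = 35/4, so the P-coordinate is (35/4)/(35/2) = 1/2.
[PSR] = ½·((-2)·(-1/6−1) + (-1/3)·(1−(-6)) + (-2)·(-6−(-1/6))) = ½·(7/3 − 7/3 + 35/3) = 35/6, so the Q-coordinate is 1/3.
[PQS] = ½·((-2)·(8−(-1/6)) + 3·(-1/6−(-6)) + (-1/3)·(-6−8)) = ½·(-49/3 + 35/2 + 14/3) = 35/12, so the R-coordinate is 1/6.
Check: 1/2 + 1/3 + 1/6 = 1.

(1/2, 1/3, 1/6)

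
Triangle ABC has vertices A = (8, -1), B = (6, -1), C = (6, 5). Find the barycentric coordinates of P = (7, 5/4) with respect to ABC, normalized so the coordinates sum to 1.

Signed area of the reference triangle: [ABC] = ½·(8·(-1−5) + 6·(5−(-1)) + 6·(-1−(-1))) = ½·(-48 + 36 + 0) = -6.
[PBC] = ½·(7·(-1−5) + 6·(5−(5/4)) + 6·(5/4−(-1))) = ½·(-42 + 45/2 + 27/2) = -3, so the A-coordinate is (-3)/(-6) = 1/2.
[APC] = ½·(8·(5/4−5) + 7·(5−(-1)) + 6·(-1−(5/4))) = ½·(-30 + 42 − 27/2) = -3/4, so the B-coordinate is 1/8.
[ABP] = ½·(8·(-1−(5/4)) + 6·(5/4−(-1)) + 7·(-1−(-1))) = ½·(-18 + 27/2 + 0) = -9/4, so the C-coordinate is 3/8.

(1/2, 1/8, 3/8)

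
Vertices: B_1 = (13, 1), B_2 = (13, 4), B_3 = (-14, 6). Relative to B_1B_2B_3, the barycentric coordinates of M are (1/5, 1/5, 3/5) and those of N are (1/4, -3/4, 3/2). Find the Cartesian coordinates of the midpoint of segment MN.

Barycentric coordinates of the midpoint are the average: (9/40, -11/40, 21/20).
Converting: (9/40)·B_1 + (-11/40)·B_2 + (21/20)·B_3 = (-307/20, 217/40).

(-307/20, 217/40)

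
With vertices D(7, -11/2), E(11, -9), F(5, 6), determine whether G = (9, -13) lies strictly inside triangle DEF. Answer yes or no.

Barycentric coordinates of G: (18/13, 8/39, -23/39).
The three coordinates are positive, positive, negative; a point is interior exactly when all three are positive.

no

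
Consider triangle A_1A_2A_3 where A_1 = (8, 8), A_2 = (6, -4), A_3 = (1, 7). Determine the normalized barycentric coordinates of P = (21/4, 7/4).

(1/4, 1/2, 1/4)

Signed area of the reference triangle: [A_1A_2A_3] = ½·(8·(-4−7) + 6·(7−8) + 1·(8−(-4))) = ½·(-88 − 6 + 12) = -41.
[PA_2A_3] = ½·((21/4)·(-4−7) + 6·(7−(7/4)) + 1·(7/4−(-4))) = ½·(-231/4 + 63/2 + 23/4) = -41/4, so the A_1-coordinate is (-41/4)/(-41) = 1/4.
[A_1PA_3] = ½·(8·(7/4−7) + (21/4)·(7−8) + 1·(8−(7/4))) = ½·(-42 − 21/4 + 25/4) = -41/2, so the A_2-coordinate is 1/2.
[A_1A_2P] = ½·(8·(-4−(7/4)) + 6·(7/4−8) + (21/4)·(8−(-4))) = ½·(-46 − 75/2 + 63) = -41/4, so the A_3-coordinate is 1/4.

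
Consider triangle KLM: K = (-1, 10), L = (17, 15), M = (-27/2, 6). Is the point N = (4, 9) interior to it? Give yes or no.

Barycentric coordinates of N: (-132/19, 65/19, 86/19).
The three coordinates are negative, positive, positive; a point is interior exactly when all three are positive.

no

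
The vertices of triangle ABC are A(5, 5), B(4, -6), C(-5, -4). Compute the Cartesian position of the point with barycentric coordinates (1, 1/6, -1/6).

P = 1·A + (1/6)·B + (-1/6)·C.
x-coordinate: 1·5 + (1/6)·4 + (-1/6)·(-5) = 13/2.
y-coordinate: 1·5 + (1/6)·(-6) + (-1/6)·(-4) = 14/3.

(13/2, 14/3)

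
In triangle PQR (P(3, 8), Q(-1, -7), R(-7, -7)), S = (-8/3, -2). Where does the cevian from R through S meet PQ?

Barycentric coordinates of S with respect to PQR: (1/3, 1/6, 1/2).
On side PQ the R-coordinate is zero; dropping S's R-weight 1/2 and renormalizing the remaining 1/3 : 1/6 gives weights 2/3, 1/3 on P, Q.
T = (2/3)·(3, 8) + (1/3)·(-1, -7) = (5/3, 3).

(5/3, 3)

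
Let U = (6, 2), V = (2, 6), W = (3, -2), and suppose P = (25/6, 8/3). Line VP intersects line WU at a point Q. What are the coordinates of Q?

(21/4, 1)

Barycentric coordinates of P with respect to UVW: (1/2, 1/3, 1/6).
On side WU the V-coordinate is zero; dropping P's V-weight 1/3 and renormalizing the remaining 1/6 : 1/2 gives weights 1/4, 3/4 on W, U.
Q = (1/4)·(3, -2) + (3/4)·(6, 2) = (21/4, 1).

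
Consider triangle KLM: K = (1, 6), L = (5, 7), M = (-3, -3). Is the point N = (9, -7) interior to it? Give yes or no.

Barycentric coordinates of N: (-19/4, 31/8, 15/8).
The three coordinates are negative, positive, positive; a point is interior exactly when all three are positive.

no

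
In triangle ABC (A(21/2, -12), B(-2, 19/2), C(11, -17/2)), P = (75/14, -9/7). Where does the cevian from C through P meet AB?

Barycentric coordinates of P with respect to ABC: (1/7, 3/7, 3/7).
On side AB the C-coordinate is zero; dropping P's C-weight 3/7 and renormalizing the remaining 1/7 : 3/7 gives weights 1/4, 3/4 on A, B.
Q = (1/4)·(21/2, -12) + (3/4)·(-2, 19/2) = (9/8, 33/8).

(9/8, 33/8)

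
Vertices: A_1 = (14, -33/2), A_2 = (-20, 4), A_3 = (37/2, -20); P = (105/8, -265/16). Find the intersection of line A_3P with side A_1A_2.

(-3, -25/4)

Barycentric coordinates of P with respect to A_1A_2A_3: (1/8, 1/8, 3/4).
On side A_1A_2 the A_3-coordinate is zero; dropping P's A_3-weight 3/4 and renormalizing the remaining 1/8 : 1/8 gives weights 1/2, 1/2 on A_1, A_2.
Q = (1/2)·(14, -33/2) + (1/2)·(-20, 4) = (-3, -25/4).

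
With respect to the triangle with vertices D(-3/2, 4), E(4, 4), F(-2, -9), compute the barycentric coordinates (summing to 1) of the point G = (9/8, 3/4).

(1/4, 1/2, 1/4)

Signed area of the reference triangle: [DEF] = ½·((-3/2)·(4−(-9)) + 4·(-9−4) + (-2)·(4−4)) = ½·(-39/2 − 52 + 0) = -143/4.
[GEF] = ½·((9/8)·(4−(-9)) + 4·(-9−(3/4)) + (-2)·(3/4−4)) = ½·(117/8 − 39 + 13/2) = -143/16, so the D-coordinate is (-143/16)/(-143/4) = 1/4.
[DGF] = ½·((-3/2)·(3/4−(-9)) + (9/8)·(-9−4) + (-2)·(4−(3/4))) = ½·(-117/8 − 117/8 − 13/2) = -143/8, so the E-coordinate is 1/2.
[DEG] = ½·((-3/2)·(4−(3/4)) + 4·(3/4−4) + (9/8)·(4−4)) = ½·(-39/8 − 13 + 0) = -143/16, so the F-coordinate is 1/4.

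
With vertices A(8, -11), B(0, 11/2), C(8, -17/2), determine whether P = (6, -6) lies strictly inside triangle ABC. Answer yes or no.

Barycentric coordinates of P: (2/5, 1/4, 7/20).
The three coordinates are positive, positive, positive; a point is interior exactly when all three are positive.

yes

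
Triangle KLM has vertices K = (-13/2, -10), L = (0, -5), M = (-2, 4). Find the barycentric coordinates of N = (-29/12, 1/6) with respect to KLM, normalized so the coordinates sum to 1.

Signed area of the reference triangle: [KLM] = ½·((-13/2)·(-5−4) + 0·(4−(-10)) + (-2)·(-10−(-5))) = ½·(117/2 + 0 + 10) = 137/4.
[NLM] = ½·((-29/12)·(-5−4) + 0·(4−(1/6)) + (-2)·(1/6−(-5))) = ½·(87/4 + 0 − 31/3) = 137/24, so the K-coordinate is (137/24)/(137/4) = 1/6.
[KNM] = ½·((-13/2)·(1/6−4) + (-29/12)·(4−(-10)) + (-2)·(-10−(1/6))) = ½·(299/12 − 203/6 + 61/3) = 137/24, so the L-coordinate is 1/6.
[KLN] = ½·((-13/2)·(-5−(1/6)) + 0·(1/6−(-10)) + (-29/12)·(-10−(-5))) = ½·(403/12 + 0 + 145/12) = 137/6, so the M-coordinate is 2/3.

(1/6, 1/6, 2/3)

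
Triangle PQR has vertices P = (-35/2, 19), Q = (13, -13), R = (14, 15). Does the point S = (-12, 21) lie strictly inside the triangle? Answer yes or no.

Barycentric coordinates of S: (367/443, -85/886, 237/886).
The three coordinates are positive, negative, positive; a point is interior exactly when all three are positive.

no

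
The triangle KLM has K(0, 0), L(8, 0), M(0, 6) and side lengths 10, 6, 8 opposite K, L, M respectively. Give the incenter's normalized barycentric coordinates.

(5/12, 1/4, 1/3)

The incenter has barycentric coordinates proportional to the opposite side lengths: (10 : 6 : 8).
Normalizing by 10+6+8 = 24 gives (5/12, 1/4, 1/3).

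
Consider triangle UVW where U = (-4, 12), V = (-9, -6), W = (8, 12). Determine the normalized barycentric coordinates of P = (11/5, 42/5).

(1/5, 1/5, 3/5)

Signed area of the reference triangle: [UVW] = ½·((-4)·(-6−12) + (-9)·(12−12) + 8·(12−(-6))) = ½·(72 + 0 + 144) = 108.
[PVW] = ½·((11/5)·(-6−12) + (-9)·(12−(42/5)) + 8·(42/5−(-6))) = ½·(-198/5 − 162/5 + 576/5) = 108/5, so the U-coordinate is (108/5)/108 = 1/5.
[UPW] = ½·((-4)·(42/5−12) + (11/5)·(12−12) + 8·(12−(42/5))) = ½·(72/5 + 0 + 144/5) = 108/5, so the V-coordinate is 1/5.
[UVP] = ½·((-4)·(-6−(42/5)) + (-9)·(42/5−12) + (11/5)·(12−(-6))) = ½·(288/5 + 162/5 + 198/5) = 324/5, so the W-coordinate is 3/5.
Check: 1/5 + 1/5 + 3/5 = 1.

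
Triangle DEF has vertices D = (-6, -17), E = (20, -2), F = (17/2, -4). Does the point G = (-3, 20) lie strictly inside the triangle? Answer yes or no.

no

Barycentric coordinates of G: (-598/241, -995/241, 1834/241).
The three coordinates are negative, negative, positive; a point is interior exactly when all three are positive.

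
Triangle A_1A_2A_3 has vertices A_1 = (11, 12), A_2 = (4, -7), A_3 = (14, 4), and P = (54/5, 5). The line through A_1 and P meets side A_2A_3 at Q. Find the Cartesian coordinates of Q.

Barycentric coordinates of P with respect to A_1A_2A_3: (2/5, 1/5, 2/5).
On side A_2A_3 the A_1-coordinate is zero; dropping P's A_1-weight 2/5 and renormalizing the remaining 1/5 : 2/5 gives weights 1/3, 2/3 on A_2, A_3.
Q = (1/3)·(4, -7) + (2/3)·(14, 4) = (32/3, 1/3).

(32/3, 1/3)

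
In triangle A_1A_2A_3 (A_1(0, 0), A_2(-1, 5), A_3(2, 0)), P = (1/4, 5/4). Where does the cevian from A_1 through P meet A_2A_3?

Barycentric coordinates of P with respect to A_1A_2A_3: (1/2, 1/4, 1/4).
On side A_2A_3 the A_1-coordinate is zero; dropping P's A_1-weight 1/2 and renormalizing the remaining 1/4 : 1/4 gives weights 1/2, 1/2 on A_2, A_3.
Q = (1/2)·(-1, 5) + (1/2)·(2, 0) = (1/2, 5/2).

(1/2, 5/2)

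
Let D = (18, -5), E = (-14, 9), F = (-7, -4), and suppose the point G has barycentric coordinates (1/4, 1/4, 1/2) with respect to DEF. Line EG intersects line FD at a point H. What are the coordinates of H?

Line EG meets FD where the E-coordinate vanishes; zeroing G's E-weight and renormalizing leaves F, D-weights 1/2 : 1/4 → (2/3, 1/3).
So H = (2/3)·F + (1/3)·D = (4/3, -13/3).

(4/3, -13/3)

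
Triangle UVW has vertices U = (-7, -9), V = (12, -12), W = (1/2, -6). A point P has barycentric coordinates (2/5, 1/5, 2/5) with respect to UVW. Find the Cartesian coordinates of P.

(-1/5, -42/5)

P = (2/5)·U + (1/5)·V + (2/5)·W.
x-coordinate: (2/5)·(-7) + (1/5)·12 + (2/5)·(1/2) = -1/5.
y-coordinate: (2/5)·(-9) + (1/5)·(-12) + (2/5)·(-6) = -42/5.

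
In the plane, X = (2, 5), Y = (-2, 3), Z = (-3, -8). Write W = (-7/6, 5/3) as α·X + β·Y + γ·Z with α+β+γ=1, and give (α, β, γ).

Signed area of the reference triangle: [XYZ] = ½·(2·(3−(-8)) + (-2)·(-8−5) + (-3)·(5−3)) = ½·(22 + 26 − 6) = 21.
[WYZ] = ½·((-7/6)·(3−(-8)) + (-2)·(-8−(5/3)) + (-3)·(5/3−3)) = ½·(-77/6 + 58/3 + 4) = 21/4, so the X-coordinate is (21/4)/21 = 1/4.
[XWZ] = ½·(2·(5/3−(-8)) + (-7/6)·(-8−5) + (-3)·(5−(5/3))) = ½·(58/3 + 91/6 − 10) = 49/4, so the Y-coordinate is 7/12.
[XYW] = ½·(2·(3−(5/3)) + (-2)·(5/3−5) + (-7/6)·(5−3)) = ½·(8/3 + 20/3 − 7/3) = 7/2, so the Z-coordinate is 1/6.

(1/4, 7/12, 1/6)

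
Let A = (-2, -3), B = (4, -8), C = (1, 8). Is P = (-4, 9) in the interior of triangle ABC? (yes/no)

Barycentric coordinates of P: (77/81, -58/81, 62/81).
The three coordinates are positive, negative, positive; a point is interior exactly when all three are positive.

no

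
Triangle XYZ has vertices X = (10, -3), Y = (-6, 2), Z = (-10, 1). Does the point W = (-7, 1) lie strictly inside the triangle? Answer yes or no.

Barycentric coordinates of W: (1/12, 1/3, 7/12).
The three coordinates are positive, positive, positive; a point is interior exactly when all three are positive.

yes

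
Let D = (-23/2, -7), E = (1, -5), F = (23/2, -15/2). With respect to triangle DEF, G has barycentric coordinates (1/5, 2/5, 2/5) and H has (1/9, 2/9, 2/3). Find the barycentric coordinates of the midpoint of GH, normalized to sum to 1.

(7/45, 14/45, 8/15)

Since both coordinate triples sum to 1, the midpoint's barycentrics are the componentwise average.
(1/5+1/9)/2 = 7/45; similarly 14/45 and 8/15.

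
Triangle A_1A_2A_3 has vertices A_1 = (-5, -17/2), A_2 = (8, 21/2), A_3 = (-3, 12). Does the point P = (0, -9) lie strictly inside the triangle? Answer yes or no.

no

Barycentric coordinates of P: (453/457, 207/457, -203/457).
The three coordinates are positive, positive, negative; a point is interior exactly when all three are positive.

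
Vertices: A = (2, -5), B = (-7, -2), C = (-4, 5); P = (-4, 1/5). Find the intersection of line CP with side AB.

(-4, -3)

Barycentric coordinates of P with respect to ABC: (1/5, 2/5, 2/5).
On side AB the C-coordinate is zero; dropping P's C-weight 2/5 and renormalizing the remaining 1/5 : 2/5 gives weights 1/3, 2/3 on A, B.
Q = (1/3)·(2, -5) + (2/3)·(-7, -2) = (-4, -3).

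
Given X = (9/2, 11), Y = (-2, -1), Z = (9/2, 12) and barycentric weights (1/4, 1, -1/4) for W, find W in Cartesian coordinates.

(-2, -5/4)

W = (1/4)·X + 1·Y + (-1/4)·Z.
x-coordinate: (1/4)·(9/2) + 1·(-2) + (-1/4)·(9/2) = -2.
y-coordinate: (1/4)·11 + 1·(-1) + (-1/4)·12 = -5/4.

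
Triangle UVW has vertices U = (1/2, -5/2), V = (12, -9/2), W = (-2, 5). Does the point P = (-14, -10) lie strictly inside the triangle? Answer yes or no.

Barycentric coordinates of P: (1296/325, -102/65, -461/325).
The three coordinates are positive, negative, negative; a point is interior exactly when all three are positive.

no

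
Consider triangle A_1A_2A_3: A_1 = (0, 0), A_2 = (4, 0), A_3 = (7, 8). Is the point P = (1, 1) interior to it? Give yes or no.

Barycentric coordinates of P: (27/32, 1/32, 1/8).
The three coordinates are positive, positive, positive; a point is interior exactly when all three are positive.

yes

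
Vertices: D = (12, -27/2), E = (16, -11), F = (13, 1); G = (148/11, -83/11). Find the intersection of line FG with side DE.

(96/7, -87/7)

Barycentric coordinates of G with respect to DEF: (4/11, 3/11, 4/11).
On side DE the F-coordinate is zero; dropping G's F-weight 4/11 and renormalizing the remaining 4/11 : 3/11 gives weights 4/7, 3/7 on D, E.
H = (4/7)·(12, -27/2) + (3/7)·(16, -11) = (96/7, -87/7).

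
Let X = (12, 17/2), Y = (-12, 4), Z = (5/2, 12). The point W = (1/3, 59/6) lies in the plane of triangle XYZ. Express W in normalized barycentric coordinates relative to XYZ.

Signed area of the reference triangle: [XYZ] = ½·(12·(4−12) + (-12)·(12−(17/2)) + (5/2)·(17/2−4)) = ½·(-96 − 42 + 45/4) = -507/8.
[WYZ] = ½·((1/3)·(4−12) + (-12)·(12−(59/6)) + (5/2)·(59/6−4)) = ½·(-8/3 − 26 + 175/12) = -169/24, so the X-coordinate is (-169/24)/(-507/8) = 1/9.
[XWZ] = ½·(12·(59/6−12) + (1/3)·(12−(17/2)) + (5/2)·(17/2−(59/6))) = ½·(-26 + 7/6 − 10/3) = -169/12, so the Y-coordinate is 2/9.
[XYW] = ½·(12·(4−(59/6)) + (-12)·(59/6−(17/2)) + (1/3)·(17/2−4)) = ½·(-70 − 16 + 3/2) = -169/4, so the Z-coordinate is 2/3.

(1/9, 2/9, 2/3)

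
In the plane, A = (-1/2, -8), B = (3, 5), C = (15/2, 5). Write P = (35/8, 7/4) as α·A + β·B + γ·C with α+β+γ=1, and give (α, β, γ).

(1/4, 1/4, 1/2)

Signed area of the reference triangle: [ABC] = ½·((-1/2)·(5−5) + 3·(5−(-8)) + (15/2)·(-8−5)) = ½·(0 + 39 − 195/2) = -117/4.
[PBC] = ½·((35/8)·(5−5) + 3·(5−(7/4)) + (15/2)·(7/4−5)) = ½·(0 + 39/4 − 195/8) = -117/16, so the A-coordinate is (-117/16)/(-117/4) = 1/4.
[APC] = ½·((-1/2)·(7/4−5) + (35/8)·(5−(-8)) + (15/2)·(-8−(7/4))) = ½·(13/8 + 455/8 − 585/8) = -117/16, so the B-coordinate is 1/4.
[ABP] = ½·((-1/2)·(5−(7/4)) + 3·(7/4−(-8)) + (35/8)·(-8−5)) = ½·(-13/8 + 117/4 − 455/8) = -117/8, so the C-coordinate is 1/2.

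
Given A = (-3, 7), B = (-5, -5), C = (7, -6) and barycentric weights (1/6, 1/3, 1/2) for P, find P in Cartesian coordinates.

P = (1/6)·A + (1/3)·B + (1/2)·C.
x-coordinate: (1/6)·(-3) + (1/3)·(-5) + (1/2)·7 = 4/3.
y-coordinate: (1/6)·7 + (1/3)·(-5) + (1/2)·(-6) = -7/2.

(4/3, -7/2)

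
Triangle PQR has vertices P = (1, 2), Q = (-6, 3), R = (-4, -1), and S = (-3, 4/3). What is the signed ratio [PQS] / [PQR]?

[PQR] = ½·(1·(3−(-1)) + (-6)·(-1−2) + (-4)·(2−3)) = ½·(4 + 18 + 4) = 13.
[PQS] = ½·(1·(3−(4/3)) + (-6)·(4/3−2) + (-3)·(2−3)) = ½·(5/3 + 4 + 3) = 13/3, so the ratio is (13/3)/13 = 1/3.

1/3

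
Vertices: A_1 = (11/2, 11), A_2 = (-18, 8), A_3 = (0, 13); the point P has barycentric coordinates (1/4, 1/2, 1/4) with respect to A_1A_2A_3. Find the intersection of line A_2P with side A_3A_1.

Line A_2P meets A_3A_1 where the A_2-coordinate vanishes; zeroing P's A_2-weight and renormalizing leaves A_3, A_1-weights 1/4 : 1/4 → (1/2, 1/2).
So Q = (1/2)·A_3 + (1/2)·A_1 = (11/4, 12).

(11/4, 12)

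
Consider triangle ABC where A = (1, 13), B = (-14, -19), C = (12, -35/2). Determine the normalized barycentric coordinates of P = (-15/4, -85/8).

Signed area of the reference triangle: [ABC] = ½·(1·(-19−(-35/2)) + (-14)·(-35/2−13) + 12·(13−(-19))) = ½·(-3/2 + 427 + 384) = 1619/4.
[PBC] = ½·((-15/4)·(-19−(-35/2)) + (-14)·(-35/2−(-85/8)) + 12·(-85/8−(-19))) = ½·(45/8 + 385/4 + 201/2) = 1619/16, so the A-coordinate is (1619/16)/(1619/4) = 1/4.
[APC] = ½·(1·(-85/8−(-35/2)) + (-15/4)·(-35/2−13) + 12·(13−(-85/8))) = ½·(55/8 + 915/8 + 567/2) = 1619/8, so the B-coordinate is 1/2.
[ABP] = ½·(1·(-19−(-85/8)) + (-14)·(-85/8−13) + (-15/4)·(13−(-19))) = ½·(-67/8 + 1323/4 − 120) = 1619/16, so the C-coordinate is 1/4.
Check: 1/4 + 1/2 + 1/4 = 1.

(1/4, 1/2, 1/4)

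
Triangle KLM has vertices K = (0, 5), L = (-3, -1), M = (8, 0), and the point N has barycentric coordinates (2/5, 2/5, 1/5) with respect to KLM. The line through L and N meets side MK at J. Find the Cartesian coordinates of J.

Line LN meets MK where the L-coordinate vanishes; zeroing N's L-weight and renormalizing leaves M, K-weights 1/5 : 2/5 → (1/3, 2/3).
So J = (1/3)·M + (2/3)·K = (8/3, 10/3).

(8/3, 10/3)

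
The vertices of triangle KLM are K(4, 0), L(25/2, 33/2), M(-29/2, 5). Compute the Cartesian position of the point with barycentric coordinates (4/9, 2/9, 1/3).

N = (4/9)·K + (2/9)·L + (1/3)·M.
x-coordinate: (4/9)·4 + (2/9)·(25/2) + (1/3)·(-29/2) = -5/18.
y-coordinate: (4/9)·0 + (2/9)·(33/2) + (1/3)·5 = 16/3.

(-5/18, 16/3)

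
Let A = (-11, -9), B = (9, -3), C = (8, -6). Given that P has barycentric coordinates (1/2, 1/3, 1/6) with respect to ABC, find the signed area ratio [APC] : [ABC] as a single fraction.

1/3

The signed ratio [APC]/[ABC] equals the barycentric coordinate of P at vertex B, which is 1/3.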